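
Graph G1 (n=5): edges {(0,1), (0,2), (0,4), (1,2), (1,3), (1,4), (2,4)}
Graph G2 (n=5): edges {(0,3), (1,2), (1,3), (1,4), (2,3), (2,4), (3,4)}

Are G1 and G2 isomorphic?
Yes, isomorphic

The graphs are isomorphic.
One valid mapping φ: V(G1) → V(G2): 0→1, 1→3, 2→4, 3→0, 4→2

Verify φ preserves adjacency — for each edge of G1, its image is an edge of G2:
  (0,1) → (φ(0),φ(1)) = (1,3) ∈ E(G2) ✓
  (0,2) → (φ(0),φ(2)) = (1,4) ∈ E(G2) ✓
  (0,4) → (φ(0),φ(4)) = (1,2) ∈ E(G2) ✓
  (1,2) → (φ(1),φ(2)) = (3,4) ∈ E(G2) ✓
  (1,3) → (φ(1),φ(3)) = (0,3) ∈ E(G2) ✓
  (1,4) → (φ(1),φ(4)) = (2,3) ∈ E(G2) ✓
  (2,4) → (φ(2),φ(4)) = (2,4) ∈ E(G2) ✓
All 7 edges of G1 map to edges of G2, and |E(G1)| = |E(G2)| = 7, so φ is a bijection on edges as well as vertices. Hence G1 ≅ G2.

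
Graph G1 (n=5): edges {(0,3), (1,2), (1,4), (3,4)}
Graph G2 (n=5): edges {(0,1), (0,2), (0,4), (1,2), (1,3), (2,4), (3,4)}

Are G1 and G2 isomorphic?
No, not isomorphic

The graphs are NOT isomorphic.

Degrees in G1: deg(0)=1, deg(1)=2, deg(2)=1, deg(3)=2, deg(4)=2.
Sorted degree sequence of G1: [2, 2, 2, 1, 1].
Degrees in G2: deg(0)=3, deg(1)=3, deg(2)=3, deg(3)=2, deg(4)=3.
Sorted degree sequence of G2: [3, 3, 3, 3, 2].
The (sorted) degree sequence is an isomorphism invariant, so since G1 and G2 have different degree sequences they cannot be isomorphic.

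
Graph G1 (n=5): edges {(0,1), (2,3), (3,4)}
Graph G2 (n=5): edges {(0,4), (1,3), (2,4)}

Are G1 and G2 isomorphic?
Yes, isomorphic

The graphs are isomorphic.
One valid mapping φ: V(G1) → V(G2): 0→1, 1→3, 2→2, 3→4, 4→0

Verify φ preserves adjacency — for each edge of G1, its image is an edge of G2:
  (0,1) → (φ(0),φ(1)) = (1,3) ∈ E(G2) ✓
  (2,3) → (φ(2),φ(3)) = (2,4) ∈ E(G2) ✓
  (3,4) → (φ(3),φ(4)) = (0,4) ∈ E(G2) ✓
All 3 edges of G1 map to edges of G2, and |E(G1)| = |E(G2)| = 3, so φ is a bijection on edges as well as vertices. Hence G1 ≅ G2.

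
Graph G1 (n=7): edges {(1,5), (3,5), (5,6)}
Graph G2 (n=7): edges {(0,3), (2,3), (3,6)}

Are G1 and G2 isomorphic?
Yes, isomorphic

The graphs are isomorphic.
One valid mapping φ: V(G1) → V(G2): 0→4, 1→2, 2→1, 3→0, 4→5, 5→3, 6→6

Verify φ preserves adjacency — for each edge of G1, its image is an edge of G2:
  (1,5) → (φ(1),φ(5)) = (2,3) ∈ E(G2) ✓
  (3,5) → (φ(3),φ(5)) = (0,3) ∈ E(G2) ✓
  (5,6) → (φ(5),φ(6)) = (3,6) ∈ E(G2) ✓
All 3 edges of G1 map to edges of G2, and |E(G1)| = |E(G2)| = 3, so φ is a bijection on edges as well as vertices. Hence G1 ≅ G2.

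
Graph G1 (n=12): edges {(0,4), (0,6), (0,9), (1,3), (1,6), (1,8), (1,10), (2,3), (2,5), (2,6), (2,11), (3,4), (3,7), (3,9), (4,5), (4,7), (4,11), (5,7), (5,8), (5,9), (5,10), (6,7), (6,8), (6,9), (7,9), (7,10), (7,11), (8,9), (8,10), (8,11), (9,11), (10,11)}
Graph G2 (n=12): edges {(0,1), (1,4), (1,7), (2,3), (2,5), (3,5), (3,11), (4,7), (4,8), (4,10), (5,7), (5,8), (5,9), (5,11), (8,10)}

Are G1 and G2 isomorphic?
No, not isomorphic

The graphs are NOT isomorphic.

Connected components of G1: 1 component(s) with vertex sets [[0, 1, 2, 3, 4, 5, 6, 7, 8, 9, 10, 11]], sizes [12].
Connected components of G2: 2 component(s) with vertex sets [[6], [0, 1, 2, 3, 4, 5, 7, 8, 9, 10, 11]], sizes [1, 11].
The number of connected components (and the multiset of component sizes) is an isomorphism invariant — an isomorphism maps each component of G1 bijectively onto a component of G2. Since G1 has 1 component(s) and G2 has 2, they cannot be isomorphic.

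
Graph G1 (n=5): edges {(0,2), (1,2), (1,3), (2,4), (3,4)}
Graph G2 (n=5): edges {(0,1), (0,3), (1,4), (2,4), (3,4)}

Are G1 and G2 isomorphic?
Yes, isomorphic

The graphs are isomorphic.
One valid mapping φ: V(G1) → V(G2): 0→2, 1→3, 2→4, 3→0, 4→1

Verify φ preserves adjacency — for each edge of G1, its image is an edge of G2:
  (0,2) → (φ(0),φ(2)) = (2,4) ∈ E(G2) ✓
  (1,2) → (φ(1),φ(2)) = (3,4) ∈ E(G2) ✓
  (1,3) → (φ(1),φ(3)) = (0,3) ∈ E(G2) ✓
  (2,4) → (φ(2),φ(4)) = (1,4) ∈ E(G2) ✓
  (3,4) → (φ(3),φ(4)) = (0,1) ∈ E(G2) ✓
All 5 edges of G1 map to edges of G2, and |E(G1)| = |E(G2)| = 5, so φ is a bijection on edges as well as vertices. Hence G1 ≅ G2.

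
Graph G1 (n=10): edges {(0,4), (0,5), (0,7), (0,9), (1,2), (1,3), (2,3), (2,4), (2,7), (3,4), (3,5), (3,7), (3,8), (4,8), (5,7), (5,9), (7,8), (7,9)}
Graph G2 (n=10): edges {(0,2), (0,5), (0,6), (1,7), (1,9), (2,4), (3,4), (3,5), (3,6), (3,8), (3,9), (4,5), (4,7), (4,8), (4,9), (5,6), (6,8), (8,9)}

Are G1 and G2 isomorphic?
No, not isomorphic

The graphs are NOT isomorphic.

Counting triangles (3-cliques): G1 has 10, G2 has 8.
Triangle count is an isomorphism invariant, so differing triangle counts rule out isomorphism.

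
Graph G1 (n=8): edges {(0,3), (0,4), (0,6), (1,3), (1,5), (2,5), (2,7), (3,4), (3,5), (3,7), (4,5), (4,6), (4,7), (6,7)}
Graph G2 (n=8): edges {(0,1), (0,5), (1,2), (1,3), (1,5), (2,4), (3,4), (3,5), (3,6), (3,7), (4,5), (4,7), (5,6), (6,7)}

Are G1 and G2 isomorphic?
Yes, isomorphic

The graphs are isomorphic.
One valid mapping φ: V(G1) → V(G2): 0→6, 1→0, 2→2, 3→5, 4→3, 5→1, 6→7, 7→4

Verify φ preserves adjacency — for each edge of G1, its image is an edge of G2:
  (0,3) → (φ(0),φ(3)) = (5,6) ∈ E(G2) ✓
  (0,4) → (φ(0),φ(4)) = (3,6) ∈ E(G2) ✓
  (0,6) → (φ(0),φ(6)) = (6,7) ∈ E(G2) ✓
  (1,3) → (φ(1),φ(3)) = (0,5) ∈ E(G2) ✓
  (1,5) → (φ(1),φ(5)) = (0,1) ∈ E(G2) ✓
  (2,5) → (φ(2),φ(5)) = (1,2) ∈ E(G2) ✓
  (2,7) → (φ(2),φ(7)) = (2,4) ∈ E(G2) ✓
  (3,4) → (φ(3),φ(4)) = (3,5) ∈ E(G2) ✓
  (3,5) → (φ(3),φ(5)) = (1,5) ∈ E(G2) ✓
  (3,7) → (φ(3),φ(7)) = (4,5) ∈ E(G2) ✓
  (4,5) → (φ(4),φ(5)) = (1,3) ∈ E(G2) ✓
  (4,6) → (φ(4),φ(6)) = (3,7) ∈ E(G2) ✓
  (4,7) → (φ(4),φ(7)) = (3,4) ∈ E(G2) ✓
  (6,7) → (φ(6),φ(7)) = (4,7) ∈ E(G2) ✓
All 14 edges of G1 map to edges of G2, and |E(G1)| = |E(G2)| = 14, so φ is a bijection on edges as well as vertices. Hence G1 ≅ G2.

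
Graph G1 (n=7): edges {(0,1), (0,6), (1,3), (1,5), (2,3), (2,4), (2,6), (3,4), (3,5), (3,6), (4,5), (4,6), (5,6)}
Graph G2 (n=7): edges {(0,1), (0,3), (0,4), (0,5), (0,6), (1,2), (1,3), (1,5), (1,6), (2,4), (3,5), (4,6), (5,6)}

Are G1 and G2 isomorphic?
Yes, isomorphic

The graphs are isomorphic.
One valid mapping φ: V(G1) → V(G2): 0→2, 1→4, 2→3, 3→0, 4→5, 5→6, 6→1

Verify φ preserves adjacency — for each edge of G1, its image is an edge of G2:
  (0,1) → (φ(0),φ(1)) = (2,4) ∈ E(G2) ✓
  (0,6) → (φ(0),φ(6)) = (1,2) ∈ E(G2) ✓
  (1,3) → (φ(1),φ(3)) = (0,4) ∈ E(G2) ✓
  (1,5) → (φ(1),φ(5)) = (4,6) ∈ E(G2) ✓
  (2,3) → (φ(2),φ(3)) = (0,3) ∈ E(G2) ✓
  (2,4) → (φ(2),φ(4)) = (3,5) ∈ E(G2) ✓
  (2,6) → (φ(2),φ(6)) = (1,3) ∈ E(G2) ✓
  (3,4) → (φ(3),φ(4)) = (0,5) ∈ E(G2) ✓
  (3,5) → (φ(3),φ(5)) = (0,6) ∈ E(G2) ✓
  (3,6) → (φ(3),φ(6)) = (0,1) ∈ E(G2) ✓
  (4,5) → (φ(4),φ(5)) = (5,6) ∈ E(G2) ✓
  (4,6) → (φ(4),φ(6)) = (1,5) ∈ E(G2) ✓
  (5,6) → (φ(5),φ(6)) = (1,6) ∈ E(G2) ✓
All 13 edges of G1 map to edges of G2, and |E(G1)| = |E(G2)| = 13, so φ is a bijection on edges as well as vertices. Hence G1 ≅ G2.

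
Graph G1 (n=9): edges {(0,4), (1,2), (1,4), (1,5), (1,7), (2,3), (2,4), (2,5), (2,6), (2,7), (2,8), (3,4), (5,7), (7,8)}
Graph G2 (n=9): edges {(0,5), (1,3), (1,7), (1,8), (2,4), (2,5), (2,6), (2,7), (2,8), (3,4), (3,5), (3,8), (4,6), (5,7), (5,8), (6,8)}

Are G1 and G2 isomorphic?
No, not isomorphic

The graphs are NOT isomorphic.

Degrees in G1: deg(0)=1, deg(1)=4, deg(2)=7, deg(3)=2, deg(4)=4, deg(5)=3, deg(6)=1, deg(7)=4, deg(8)=2.
Sorted degree sequence of G1: [7, 4, 4, 4, 3, 2, 2, 1, 1].
Degrees in G2: deg(0)=1, deg(1)=3, deg(2)=5, deg(3)=4, deg(4)=3, deg(5)=5, deg(6)=3, deg(7)=3, deg(8)=5.
Sorted degree sequence of G2: [5, 5, 5, 4, 3, 3, 3, 3, 1].
The (sorted) degree sequence is an isomorphism invariant, so since G1 and G2 have different degree sequences they cannot be isomorphic.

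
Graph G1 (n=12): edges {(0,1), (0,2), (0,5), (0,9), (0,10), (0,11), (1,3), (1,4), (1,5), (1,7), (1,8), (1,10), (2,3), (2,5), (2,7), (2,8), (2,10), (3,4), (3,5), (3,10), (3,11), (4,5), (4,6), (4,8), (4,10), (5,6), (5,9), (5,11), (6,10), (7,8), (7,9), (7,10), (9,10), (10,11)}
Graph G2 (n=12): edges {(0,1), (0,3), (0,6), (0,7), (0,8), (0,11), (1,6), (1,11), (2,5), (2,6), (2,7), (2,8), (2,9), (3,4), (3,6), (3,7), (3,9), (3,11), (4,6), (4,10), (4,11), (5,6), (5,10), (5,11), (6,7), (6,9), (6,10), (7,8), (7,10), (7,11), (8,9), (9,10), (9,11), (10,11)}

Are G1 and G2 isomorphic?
Yes, isomorphic

The graphs are isomorphic.
One valid mapping φ: V(G1) → V(G2): 0→10, 1→7, 2→9, 3→3, 4→0, 5→11, 6→1, 7→2, 8→8, 9→5, 10→6, 11→4

Verify φ preserves adjacency — for each edge of G1, its image is an edge of G2:
  (0,1) → (φ(0),φ(1)) = (7,10) ∈ E(G2) ✓
  (0,2) → (φ(0),φ(2)) = (9,10) ∈ E(G2) ✓
  (0,5) → (φ(0),φ(5)) = (10,11) ∈ E(G2) ✓
  (0,9) → (φ(0),φ(9)) = (5,10) ∈ E(G2) ✓
  (0,10) → (φ(0),φ(10)) = (6,10) ∈ E(G2) ✓
  (0,11) → (φ(0),φ(11)) = (4,10) ∈ E(G2) ✓
  (1,3) → (φ(1),φ(3)) = (3,7) ∈ E(G2) ✓
  (1,4) → (φ(1),φ(4)) = (0,7) ∈ E(G2) ✓
  (1,5) → (φ(1),φ(5)) = (7,11) ∈ E(G2) ✓
  (1,7) → (φ(1),φ(7)) = (2,7) ∈ E(G2) ✓
  (1,8) → (φ(1),φ(8)) = (7,8) ∈ E(G2) ✓
  (1,10) → (φ(1),φ(10)) = (6,7) ∈ E(G2) ✓
  (2,3) → (φ(2),φ(3)) = (3,9) ∈ E(G2) ✓
  (2,5) → (φ(2),φ(5)) = (9,11) ∈ E(G2) ✓
  (2,7) → (φ(2),φ(7)) = (2,9) ∈ E(G2) ✓
  (2,8) → (φ(2),φ(8)) = (8,9) ∈ E(G2) ✓
  (2,10) → (φ(2),φ(10)) = (6,9) ∈ E(G2) ✓
  (3,4) → (φ(3),φ(4)) = (0,3) ∈ E(G2) ✓
  (3,5) → (φ(3),φ(5)) = (3,11) ∈ E(G2) ✓
  (3,10) → (φ(3),φ(10)) = (3,6) ∈ E(G2) ✓
  (3,11) → (φ(3),φ(11)) = (3,4) ∈ E(G2) ✓
  (4,5) → (φ(4),φ(5)) = (0,11) ∈ E(G2) ✓
  (4,6) → (φ(4),φ(6)) = (0,1) ∈ E(G2) ✓
  (4,8) → (φ(4),φ(8)) = (0,8) ∈ E(G2) ✓
  (4,10) → (φ(4),φ(10)) = (0,6) ∈ E(G2) ✓
  (5,6) → (φ(5),φ(6)) = (1,11) ∈ E(G2) ✓
  (5,9) → (φ(5),φ(9)) = (5,11) ∈ E(G2) ✓
  (5,11) → (φ(5),φ(11)) = (4,11) ∈ E(G2) ✓
  (6,10) → (φ(6),φ(10)) = (1,6) ∈ E(G2) ✓
  (7,8) → (φ(7),φ(8)) = (2,8) ∈ E(G2) ✓
  (7,9) → (φ(7),φ(9)) = (2,5) ∈ E(G2) ✓
  (7,10) → (φ(7),φ(10)) = (2,6) ∈ E(G2) ✓
  (9,10) → (φ(9),φ(10)) = (5,6) ∈ E(G2) ✓
  (10,11) → (φ(10),φ(11)) = (4,6) ∈ E(G2) ✓
All 34 edges of G1 map to edges of G2, and |E(G1)| = |E(G2)| = 34, so φ is a bijection on edges as well as vertices. Hence G1 ≅ G2.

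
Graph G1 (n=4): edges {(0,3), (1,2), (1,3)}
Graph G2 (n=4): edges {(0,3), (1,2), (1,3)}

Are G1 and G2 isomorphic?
Yes, isomorphic

The graphs are isomorphic.
One valid mapping φ: V(G1) → V(G2): 0→2, 1→3, 2→0, 3→1

Verify φ preserves adjacency — for each edge of G1, its image is an edge of G2:
  (0,3) → (φ(0),φ(3)) = (1,2) ∈ E(G2) ✓
  (1,2) → (φ(1),φ(2)) = (0,3) ∈ E(G2) ✓
  (1,3) → (φ(1),φ(3)) = (1,3) ∈ E(G2) ✓
All 3 edges of G1 map to edges of G2, and |E(G1)| = |E(G2)| = 3, so φ is a bijection on edges as well as vertices. Hence G1 ≅ G2.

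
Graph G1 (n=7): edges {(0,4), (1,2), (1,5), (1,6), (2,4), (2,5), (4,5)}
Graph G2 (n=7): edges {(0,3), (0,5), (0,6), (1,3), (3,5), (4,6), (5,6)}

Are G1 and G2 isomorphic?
Yes, isomorphic

The graphs are isomorphic.
One valid mapping φ: V(G1) → V(G2): 0→4, 1→3, 2→5, 3→2, 4→6, 5→0, 6→1

Verify φ preserves adjacency — for each edge of G1, its image is an edge of G2:
  (0,4) → (φ(0),φ(4)) = (4,6) ∈ E(G2) ✓
  (1,2) → (φ(1),φ(2)) = (3,5) ∈ E(G2) ✓
  (1,5) → (φ(1),φ(5)) = (0,3) ∈ E(G2) ✓
  (1,6) → (φ(1),φ(6)) = (1,3) ∈ E(G2) ✓
  (2,4) → (φ(2),φ(4)) = (5,6) ∈ E(G2) ✓
  (2,5) → (φ(2),φ(5)) = (0,5) ∈ E(G2) ✓
  (4,5) → (φ(4),φ(5)) = (0,6) ∈ E(G2) ✓
All 7 edges of G1 map to edges of G2, and |E(G1)| = |E(G2)| = 7, so φ is a bijection on edges as well as vertices. Hence G1 ≅ G2.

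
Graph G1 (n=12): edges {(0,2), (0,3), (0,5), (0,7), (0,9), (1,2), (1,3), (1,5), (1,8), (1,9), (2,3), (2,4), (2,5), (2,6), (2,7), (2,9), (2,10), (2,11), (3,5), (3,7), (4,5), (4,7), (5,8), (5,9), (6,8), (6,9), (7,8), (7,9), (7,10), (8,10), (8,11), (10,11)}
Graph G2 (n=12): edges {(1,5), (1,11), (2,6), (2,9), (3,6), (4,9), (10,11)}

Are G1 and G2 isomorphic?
No, not isomorphic

The graphs are NOT isomorphic.

Connected components of G1: 1 component(s) with vertex sets [[0, 1, 2, 3, 4, 5, 6, 7, 8, 9, 10, 11]], sizes [12].
Connected components of G2: 5 component(s) with vertex sets [[0], [7], [8], [1, 5, 10, 11], [2, 3, 4, 6, 9]], sizes [1, 1, 1, 4, 5].
The number of connected components (and the multiset of component sizes) is an isomorphism invariant — an isomorphism maps each component of G1 bijectively onto a component of G2. Since G1 has 1 component(s) and G2 has 5, they cannot be isomorphic.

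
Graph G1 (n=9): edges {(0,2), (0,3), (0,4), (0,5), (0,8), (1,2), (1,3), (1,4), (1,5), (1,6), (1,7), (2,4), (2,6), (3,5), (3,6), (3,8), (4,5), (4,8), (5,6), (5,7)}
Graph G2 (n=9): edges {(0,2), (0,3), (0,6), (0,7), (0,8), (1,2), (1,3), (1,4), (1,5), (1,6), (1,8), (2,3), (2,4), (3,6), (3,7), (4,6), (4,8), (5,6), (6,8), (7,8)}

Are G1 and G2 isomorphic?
Yes, isomorphic

The graphs are isomorphic.
One valid mapping φ: V(G1) → V(G2): 0→0, 1→1, 2→2, 3→8, 4→3, 5→6, 6→4, 7→5, 8→7

Verify φ preserves adjacency — for each edge of G1, its image is an edge of G2:
  (0,2) → (φ(0),φ(2)) = (0,2) ∈ E(G2) ✓
  (0,3) → (φ(0),φ(3)) = (0,8) ∈ E(G2) ✓
  (0,4) → (φ(0),φ(4)) = (0,3) ∈ E(G2) ✓
  (0,5) → (φ(0),φ(5)) = (0,6) ∈ E(G2) ✓
  (0,8) → (φ(0),φ(8)) = (0,7) ∈ E(G2) ✓
  (1,2) → (φ(1),φ(2)) = (1,2) ∈ E(G2) ✓
  (1,3) → (φ(1),φ(3)) = (1,8) ∈ E(G2) ✓
  (1,4) → (φ(1),φ(4)) = (1,3) ∈ E(G2) ✓
  (1,5) → (φ(1),φ(5)) = (1,6) ∈ E(G2) ✓
  (1,6) → (φ(1),φ(6)) = (1,4) ∈ E(G2) ✓
  (1,7) → (φ(1),φ(7)) = (1,5) ∈ E(G2) ✓
  (2,4) → (φ(2),φ(4)) = (2,3) ∈ E(G2) ✓
  (2,6) → (φ(2),φ(6)) = (2,4) ∈ E(G2) ✓
  (3,5) → (φ(3),φ(5)) = (6,8) ∈ E(G2) ✓
  (3,6) → (φ(3),φ(6)) = (4,8) ∈ E(G2) ✓
  (3,8) → (φ(3),φ(8)) = (7,8) ∈ E(G2) ✓
  (4,5) → (φ(4),φ(5)) = (3,6) ∈ E(G2) ✓
  (4,8) → (φ(4),φ(8)) = (3,7) ∈ E(G2) ✓
  (5,6) → (φ(5),φ(6)) = (4,6) ∈ E(G2) ✓
  (5,7) → (φ(5),φ(7)) = (5,6) ∈ E(G2) ✓
All 20 edges of G1 map to edges of G2, and |E(G1)| = |E(G2)| = 20, so φ is a bijection on edges as well as vertices. Hence G1 ≅ G2.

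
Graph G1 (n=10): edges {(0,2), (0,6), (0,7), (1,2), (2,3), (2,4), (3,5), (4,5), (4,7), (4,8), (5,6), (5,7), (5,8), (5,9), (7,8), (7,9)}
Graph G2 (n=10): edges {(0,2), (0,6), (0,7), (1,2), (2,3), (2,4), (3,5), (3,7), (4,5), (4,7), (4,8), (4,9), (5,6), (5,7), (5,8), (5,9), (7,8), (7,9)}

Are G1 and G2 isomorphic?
No, not isomorphic

The graphs are NOT isomorphic.

Counting edges: G1 has 16 edge(s); G2 has 18 edge(s).
Edge count is an isomorphism invariant (a bijection on vertices induces a bijection on edges), so differing edge counts rule out isomorphism.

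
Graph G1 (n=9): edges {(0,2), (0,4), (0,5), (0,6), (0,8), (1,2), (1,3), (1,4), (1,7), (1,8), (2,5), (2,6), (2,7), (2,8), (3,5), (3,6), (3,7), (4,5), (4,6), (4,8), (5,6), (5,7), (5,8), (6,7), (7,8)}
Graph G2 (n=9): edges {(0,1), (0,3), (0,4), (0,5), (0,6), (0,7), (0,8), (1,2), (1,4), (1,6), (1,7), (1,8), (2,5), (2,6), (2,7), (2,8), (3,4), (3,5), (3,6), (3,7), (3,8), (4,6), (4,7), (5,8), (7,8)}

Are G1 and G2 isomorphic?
Yes, isomorphic

The graphs are isomorphic.
One valid mapping φ: V(G1) → V(G2): 0→4, 1→2, 2→7, 3→5, 4→6, 5→0, 6→3, 7→8, 8→1

Verify φ preserves adjacency — for each edge of G1, its image is an edge of G2:
  (0,2) → (φ(0),φ(2)) = (4,7) ∈ E(G2) ✓
  (0,4) → (φ(0),φ(4)) = (4,6) ∈ E(G2) ✓
  (0,5) → (φ(0),φ(5)) = (0,4) ∈ E(G2) ✓
  (0,6) → (φ(0),φ(6)) = (3,4) ∈ E(G2) ✓
  (0,8) → (φ(0),φ(8)) = (1,4) ∈ E(G2) ✓
  (1,2) → (φ(1),φ(2)) = (2,7) ∈ E(G2) ✓
  (1,3) → (φ(1),φ(3)) = (2,5) ∈ E(G2) ✓
  (1,4) → (φ(1),φ(4)) = (2,6) ∈ E(G2) ✓
  (1,7) → (φ(1),φ(7)) = (2,8) ∈ E(G2) ✓
  (1,8) → (φ(1),φ(8)) = (1,2) ∈ E(G2) ✓
  (2,5) → (φ(2),φ(5)) = (0,7) ∈ E(G2) ✓
  (2,6) → (φ(2),φ(6)) = (3,7) ∈ E(G2) ✓
  (2,7) → (φ(2),φ(7)) = (7,8) ∈ E(G2) ✓
  (2,8) → (φ(2),φ(8)) = (1,7) ∈ E(G2) ✓
  (3,5) → (φ(3),φ(5)) = (0,5) ∈ E(G2) ✓
  (3,6) → (φ(3),φ(6)) = (3,5) ∈ E(G2) ✓
  (3,7) → (φ(3),φ(7)) = (5,8) ∈ E(G2) ✓
  (4,5) → (φ(4),φ(5)) = (0,6) ∈ E(G2) ✓
  (4,6) → (φ(4),φ(6)) = (3,6) ∈ E(G2) ✓
  (4,8) → (φ(4),φ(8)) = (1,6) ∈ E(G2) ✓
  (5,6) → (φ(5),φ(6)) = (0,3) ∈ E(G2) ✓
  (5,7) → (φ(5),φ(7)) = (0,8) ∈ E(G2) ✓
  (5,8) → (φ(5),φ(8)) = (0,1) ∈ E(G2) ✓
  (6,7) → (φ(6),φ(7)) = (3,8) ∈ E(G2) ✓
  (7,8) → (φ(7),φ(8)) = (1,8) ∈ E(G2) ✓
All 25 edges of G1 map to edges of G2, and |E(G1)| = |E(G2)| = 25, so φ is a bijection on edges as well as vertices. Hence G1 ≅ G2.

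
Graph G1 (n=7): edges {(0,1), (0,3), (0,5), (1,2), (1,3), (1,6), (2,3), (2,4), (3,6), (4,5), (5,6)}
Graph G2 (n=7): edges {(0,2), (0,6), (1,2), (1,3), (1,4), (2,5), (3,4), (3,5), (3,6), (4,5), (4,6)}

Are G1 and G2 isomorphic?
Yes, isomorphic

The graphs are isomorphic.
One valid mapping φ: V(G1) → V(G2): 0→1, 1→4, 2→6, 3→3, 4→0, 5→2, 6→5

Verify φ preserves adjacency — for each edge of G1, its image is an edge of G2:
  (0,1) → (φ(0),φ(1)) = (1,4) ∈ E(G2) ✓
  (0,3) → (φ(0),φ(3)) = (1,3) ∈ E(G2) ✓
  (0,5) → (φ(0),φ(5)) = (1,2) ∈ E(G2) ✓
  (1,2) → (φ(1),φ(2)) = (4,6) ∈ E(G2) ✓
  (1,3) → (φ(1),φ(3)) = (3,4) ∈ E(G2) ✓
  (1,6) → (φ(1),φ(6)) = (4,5) ∈ E(G2) ✓
  (2,3) → (φ(2),φ(3)) = (3,6) ∈ E(G2) ✓
  (2,4) → (φ(2),φ(4)) = (0,6) ∈ E(G2) ✓
  (3,6) → (φ(3),φ(6)) = (3,5) ∈ E(G2) ✓
  (4,5) → (φ(4),φ(5)) = (0,2) ∈ E(G2) ✓
  (5,6) → (φ(5),φ(6)) = (2,5) ∈ E(G2) ✓
All 11 edges of G1 map to edges of G2, and |E(G1)| = |E(G2)| = 11, so φ is a bijection on edges as well as vertices. Hence G1 ≅ G2.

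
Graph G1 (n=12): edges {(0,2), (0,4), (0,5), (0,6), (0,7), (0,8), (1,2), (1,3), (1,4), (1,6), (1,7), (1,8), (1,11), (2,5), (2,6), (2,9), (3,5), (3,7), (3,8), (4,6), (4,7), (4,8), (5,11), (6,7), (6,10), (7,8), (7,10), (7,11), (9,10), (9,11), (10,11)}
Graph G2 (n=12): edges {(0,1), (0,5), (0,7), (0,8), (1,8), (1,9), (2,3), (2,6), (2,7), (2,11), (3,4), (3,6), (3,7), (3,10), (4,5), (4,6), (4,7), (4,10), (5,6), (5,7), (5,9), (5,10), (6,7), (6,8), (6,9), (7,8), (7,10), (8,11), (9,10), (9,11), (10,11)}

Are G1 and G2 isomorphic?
Yes, isomorphic

The graphs are isomorphic.
One valid mapping φ: V(G1) → V(G2): 0→10, 1→6, 2→9, 3→2, 4→4, 5→11, 6→5, 7→7, 8→3, 9→1, 10→0, 11→8

Verify φ preserves adjacency — for each edge of G1, its image is an edge of G2:
  (0,2) → (φ(0),φ(2)) = (9,10) ∈ E(G2) ✓
  (0,4) → (φ(0),φ(4)) = (4,10) ∈ E(G2) ✓
  (0,5) → (φ(0),φ(5)) = (10,11) ∈ E(G2) ✓
  (0,6) → (φ(0),φ(6)) = (5,10) ∈ E(G2) ✓
  (0,7) → (φ(0),φ(7)) = (7,10) ∈ E(G2) ✓
  (0,8) → (φ(0),φ(8)) = (3,10) ∈ E(G2) ✓
  (1,2) → (φ(1),φ(2)) = (6,9) ∈ E(G2) ✓
  (1,3) → (φ(1),φ(3)) = (2,6) ∈ E(G2) ✓
  (1,4) → (φ(1),φ(4)) = (4,6) ∈ E(G2) ✓
  (1,6) → (φ(1),φ(6)) = (5,6) ∈ E(G2) ✓
  (1,7) → (φ(1),φ(7)) = (6,7) ∈ E(G2) ✓
  (1,8) → (φ(1),φ(8)) = (3,6) ∈ E(G2) ✓
  (1,11) → (φ(1),φ(11)) = (6,8) ∈ E(G2) ✓
  (2,5) → (φ(2),φ(5)) = (9,11) ∈ E(G2) ✓
  (2,6) → (φ(2),φ(6)) = (5,9) ∈ E(G2) ✓
  (2,9) → (φ(2),φ(9)) = (1,9) ∈ E(G2) ✓
  (3,5) → (φ(3),φ(5)) = (2,11) ∈ E(G2) ✓
  (3,7) → (φ(3),φ(7)) = (2,7) ∈ E(G2) ✓
  (3,8) → (φ(3),φ(8)) = (2,3) ∈ E(G2) ✓
  (4,6) → (φ(4),φ(6)) = (4,5) ∈ E(G2) ✓
  (4,7) → (φ(4),φ(7)) = (4,7) ∈ E(G2) ✓
  (4,8) → (φ(4),φ(8)) = (3,4) ∈ E(G2) ✓
  (5,11) → (φ(5),φ(11)) = (8,11) ∈ E(G2) ✓
  (6,7) → (φ(6),φ(7)) = (5,7) ∈ E(G2) ✓
  (6,10) → (φ(6),φ(10)) = (0,5) ∈ E(G2) ✓
  (7,8) → (φ(7),φ(8)) = (3,7) ∈ E(G2) ✓
  (7,10) → (φ(7),φ(10)) = (0,7) ∈ E(G2) ✓
  (7,11) → (φ(7),φ(11)) = (7,8) ∈ E(G2) ✓
  (9,10) → (φ(9),φ(10)) = (0,1) ∈ E(G2) ✓
  (9,11) → (φ(9),φ(11)) = (1,8) ∈ E(G2) ✓
  (10,11) → (φ(10),φ(11)) = (0,8) ∈ E(G2) ✓
All 31 edges of G1 map to edges of G2, and |E(G1)| = |E(G2)| = 31, so φ is a bijection on edges as well as vertices. Hence G1 ≅ G2.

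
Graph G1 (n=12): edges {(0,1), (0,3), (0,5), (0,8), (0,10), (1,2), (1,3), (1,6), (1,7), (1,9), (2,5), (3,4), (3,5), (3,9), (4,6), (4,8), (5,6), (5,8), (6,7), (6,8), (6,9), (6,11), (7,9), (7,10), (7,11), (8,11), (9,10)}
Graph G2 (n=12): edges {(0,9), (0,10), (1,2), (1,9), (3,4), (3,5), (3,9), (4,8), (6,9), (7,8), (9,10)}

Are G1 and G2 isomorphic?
No, not isomorphic

The graphs are NOT isomorphic.

Connected components of G1: 1 component(s) with vertex sets [[0, 1, 2, 3, 4, 5, 6, 7, 8, 9, 10, 11]], sizes [12].
Connected components of G2: 2 component(s) with vertex sets [[11], [0, 1, 2, 3, 4, 5, 6, 7, 8, 9, 10]], sizes [1, 11].
The number of connected components (and the multiset of component sizes) is an isomorphism invariant — an isomorphism maps each component of G1 bijectively onto a component of G2. Since G1 has 1 component(s) and G2 has 2, they cannot be isomorphic.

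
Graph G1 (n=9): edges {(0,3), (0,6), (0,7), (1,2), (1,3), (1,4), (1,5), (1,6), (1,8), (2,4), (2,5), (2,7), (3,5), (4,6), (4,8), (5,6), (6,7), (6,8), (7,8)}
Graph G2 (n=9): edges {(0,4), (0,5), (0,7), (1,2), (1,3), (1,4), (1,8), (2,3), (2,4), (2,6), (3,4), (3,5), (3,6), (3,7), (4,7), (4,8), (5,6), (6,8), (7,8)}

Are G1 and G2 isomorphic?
Yes, isomorphic

The graphs are isomorphic.
One valid mapping φ: V(G1) → V(G2): 0→5, 1→4, 2→8, 3→0, 4→1, 5→7, 6→3, 7→6, 8→2

Verify φ preserves adjacency — for each edge of G1, its image is an edge of G2:
  (0,3) → (φ(0),φ(3)) = (0,5) ∈ E(G2) ✓
  (0,6) → (φ(0),φ(6)) = (3,5) ∈ E(G2) ✓
  (0,7) → (φ(0),φ(7)) = (5,6) ∈ E(G2) ✓
  (1,2) → (φ(1),φ(2)) = (4,8) ∈ E(G2) ✓
  (1,3) → (φ(1),φ(3)) = (0,4) ∈ E(G2) ✓
  (1,4) → (φ(1),φ(4)) = (1,4) ∈ E(G2) ✓
  (1,5) → (φ(1),φ(5)) = (4,7) ∈ E(G2) ✓
  (1,6) → (φ(1),φ(6)) = (3,4) ∈ E(G2) ✓
  (1,8) → (φ(1),φ(8)) = (2,4) ∈ E(G2) ✓
  (2,4) → (φ(2),φ(4)) = (1,8) ∈ E(G2) ✓
  (2,5) → (φ(2),φ(5)) = (7,8) ∈ E(G2) ✓
  (2,7) → (φ(2),φ(7)) = (6,8) ∈ E(G2) ✓
  (3,5) → (φ(3),φ(5)) = (0,7) ∈ E(G2) ✓
  (4,6) → (φ(4),φ(6)) = (1,3) ∈ E(G2) ✓
  (4,8) → (φ(4),φ(8)) = (1,2) ∈ E(G2) ✓
  (5,6) → (φ(5),φ(6)) = (3,7) ∈ E(G2) ✓
  (6,7) → (φ(6),φ(7)) = (3,6) ∈ E(G2) ✓
  (6,8) → (φ(6),φ(8)) = (2,3) ∈ E(G2) ✓
  (7,8) → (φ(7),φ(8)) = (2,6) ∈ E(G2) ✓
All 19 edges of G1 map to edges of G2, and |E(G1)| = |E(G2)| = 19, so φ is a bijection on edges as well as vertices. Hence G1 ≅ G2.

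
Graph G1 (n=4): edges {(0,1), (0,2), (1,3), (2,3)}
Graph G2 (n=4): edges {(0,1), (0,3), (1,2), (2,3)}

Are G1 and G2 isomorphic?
Yes, isomorphic

The graphs are isomorphic.
One valid mapping φ: V(G1) → V(G2): 0→0, 1→1, 2→3, 3→2

Verify φ preserves adjacency — for each edge of G1, its image is an edge of G2:
  (0,1) → (φ(0),φ(1)) = (0,1) ∈ E(G2) ✓
  (0,2) → (φ(0),φ(2)) = (0,3) ∈ E(G2) ✓
  (1,3) → (φ(1),φ(3)) = (1,2) ∈ E(G2) ✓
  (2,3) → (φ(2),φ(3)) = (2,3) ∈ E(G2) ✓
All 4 edges of G1 map to edges of G2, and |E(G1)| = |E(G2)| = 4, so φ is a bijection on edges as well as vertices. Hence G1 ≅ G2.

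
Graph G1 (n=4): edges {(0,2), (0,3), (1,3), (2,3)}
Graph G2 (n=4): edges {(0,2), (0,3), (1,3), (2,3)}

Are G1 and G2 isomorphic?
Yes, isomorphic

The graphs are isomorphic.
One valid mapping φ: V(G1) → V(G2): 0→2, 1→1, 2→0, 3→3

Verify φ preserves adjacency — for each edge of G1, its image is an edge of G2:
  (0,2) → (φ(0),φ(2)) = (0,2) ∈ E(G2) ✓
  (0,3) → (φ(0),φ(3)) = (2,3) ∈ E(G2) ✓
  (1,3) → (φ(1),φ(3)) = (1,3) ∈ E(G2) ✓
  (2,3) → (φ(2),φ(3)) = (0,3) ∈ E(G2) ✓
All 4 edges of G1 map to edges of G2, and |E(G1)| = |E(G2)| = 4, so φ is a bijection on edges as well as vertices. Hence G1 ≅ G2.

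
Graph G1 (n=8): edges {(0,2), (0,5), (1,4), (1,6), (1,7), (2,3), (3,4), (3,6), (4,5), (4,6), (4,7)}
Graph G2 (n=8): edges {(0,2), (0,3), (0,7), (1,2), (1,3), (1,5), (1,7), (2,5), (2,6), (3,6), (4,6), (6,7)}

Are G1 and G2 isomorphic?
No, not isomorphic

The graphs are NOT isomorphic.

Degrees in G1: deg(0)=2, deg(1)=3, deg(2)=2, deg(3)=3, deg(4)=5, deg(5)=2, deg(6)=3, deg(7)=2.
Sorted degree sequence of G1: [5, 3, 3, 3, 2, 2, 2, 2].
Degrees in G2: deg(0)=3, deg(1)=4, deg(2)=4, deg(3)=3, deg(4)=1, deg(5)=2, deg(6)=4, deg(7)=3.
Sorted degree sequence of G2: [4, 4, 4, 3, 3, 3, 2, 1].
The (sorted) degree sequence is an isomorphism invariant, so since G1 and G2 have different degree sequences they cannot be isomorphic.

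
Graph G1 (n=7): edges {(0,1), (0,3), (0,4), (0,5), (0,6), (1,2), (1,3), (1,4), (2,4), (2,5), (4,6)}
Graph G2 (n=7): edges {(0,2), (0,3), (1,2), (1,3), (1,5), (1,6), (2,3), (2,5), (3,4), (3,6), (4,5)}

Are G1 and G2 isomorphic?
Yes, isomorphic

The graphs are isomorphic.
One valid mapping φ: V(G1) → V(G2): 0→3, 1→2, 2→5, 3→0, 4→1, 5→4, 6→6

Verify φ preserves adjacency — for each edge of G1, its image is an edge of G2:
  (0,1) → (φ(0),φ(1)) = (2,3) ∈ E(G2) ✓
  (0,3) → (φ(0),φ(3)) = (0,3) ∈ E(G2) ✓
  (0,4) → (φ(0),φ(4)) = (1,3) ∈ E(G2) ✓
  (0,5) → (φ(0),φ(5)) = (3,4) ∈ E(G2) ✓
  (0,6) → (φ(0),φ(6)) = (3,6) ∈ E(G2) ✓
  (1,2) → (φ(1),φ(2)) = (2,5) ∈ E(G2) ✓
  (1,3) → (φ(1),φ(3)) = (0,2) ∈ E(G2) ✓
  (1,4) → (φ(1),φ(4)) = (1,2) ∈ E(G2) ✓
  (2,4) → (φ(2),φ(4)) = (1,5) ∈ E(G2) ✓
  (2,5) → (φ(2),φ(5)) = (4,5) ∈ E(G2) ✓
  (4,6) → (φ(4),φ(6)) = (1,6) ∈ E(G2) ✓
All 11 edges of G1 map to edges of G2, and |E(G1)| = |E(G2)| = 11, so φ is a bijection on edges as well as vertices. Hence G1 ≅ G2.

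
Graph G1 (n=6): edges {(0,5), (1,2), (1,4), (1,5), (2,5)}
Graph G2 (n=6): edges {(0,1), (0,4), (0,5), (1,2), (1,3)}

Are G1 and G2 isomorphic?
No, not isomorphic

The graphs are NOT isomorphic.

Counting triangles (3-cliques): G1 has 1, G2 has 0.
Triangle count is an isomorphism invariant, so differing triangle counts rule out isomorphism.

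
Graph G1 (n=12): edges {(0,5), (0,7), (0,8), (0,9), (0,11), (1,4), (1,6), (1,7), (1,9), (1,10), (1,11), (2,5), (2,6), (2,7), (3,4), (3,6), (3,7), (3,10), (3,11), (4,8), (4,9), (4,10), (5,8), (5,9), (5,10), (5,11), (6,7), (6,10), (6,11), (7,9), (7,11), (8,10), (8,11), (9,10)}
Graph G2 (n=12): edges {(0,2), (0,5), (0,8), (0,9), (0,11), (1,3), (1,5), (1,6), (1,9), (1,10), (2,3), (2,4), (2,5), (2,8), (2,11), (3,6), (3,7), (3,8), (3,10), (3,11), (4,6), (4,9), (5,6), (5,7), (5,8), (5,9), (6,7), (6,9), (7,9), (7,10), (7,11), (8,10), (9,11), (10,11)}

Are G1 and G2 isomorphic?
Yes, isomorphic

The graphs are isomorphic.
One valid mapping φ: V(G1) → V(G2): 0→0, 1→7, 2→4, 3→1, 4→10, 5→2, 6→6, 7→9, 8→8, 9→11, 10→3, 11→5

Verify φ preserves adjacency — for each edge of G1, its image is an edge of G2:
  (0,5) → (φ(0),φ(5)) = (0,2) ∈ E(G2) ✓
  (0,7) → (φ(0),φ(7)) = (0,9) ∈ E(G2) ✓
  (0,8) → (φ(0),φ(8)) = (0,8) ∈ E(G2) ✓
  (0,9) → (φ(0),φ(9)) = (0,11) ∈ E(G2) ✓
  (0,11) → (φ(0),φ(11)) = (0,5) ∈ E(G2) ✓
  (1,4) → (φ(1),φ(4)) = (7,10) ∈ E(G2) ✓
  (1,6) → (φ(1),φ(6)) = (6,7) ∈ E(G2) ✓
  (1,7) → (φ(1),φ(7)) = (7,9) ∈ E(G2) ✓
  (1,9) → (φ(1),φ(9)) = (7,11) ∈ E(G2) ✓
  (1,10) → (φ(1),φ(10)) = (3,7) ∈ E(G2) ✓
  (1,11) → (φ(1),φ(11)) = (5,7) ∈ E(G2) ✓
  (2,5) → (φ(2),φ(5)) = (2,4) ∈ E(G2) ✓
  (2,6) → (φ(2),φ(6)) = (4,6) ∈ E(G2) ✓
  (2,7) → (φ(2),φ(7)) = (4,9) ∈ E(G2) ✓
  (3,4) → (φ(3),φ(4)) = (1,10) ∈ E(G2) ✓
  (3,6) → (φ(3),φ(6)) = (1,6) ∈ E(G2) ✓
  (3,7) → (φ(3),φ(7)) = (1,9) ∈ E(G2) ✓
  (3,10) → (φ(3),φ(10)) = (1,3) ∈ E(G2) ✓
  (3,11) → (φ(3),φ(11)) = (1,5) ∈ E(G2) ✓
  (4,8) → (φ(4),φ(8)) = (8,10) ∈ E(G2) ✓
  (4,9) → (φ(4),φ(9)) = (10,11) ∈ E(G2) ✓
  (4,10) → (φ(4),φ(10)) = (3,10) ∈ E(G2) ✓
  (5,8) → (φ(5),φ(8)) = (2,8) ∈ E(G2) ✓
  (5,9) → (φ(5),φ(9)) = (2,11) ∈ E(G2) ✓
  (5,10) → (φ(5),φ(10)) = (2,3) ∈ E(G2) ✓
  (5,11) → (φ(5),φ(11)) = (2,5) ∈ E(G2) ✓
  (6,7) → (φ(6),φ(7)) = (6,9) ∈ E(G2) ✓
  (6,10) → (φ(6),φ(10)) = (3,6) ∈ E(G2) ✓
  (6,11) → (φ(6),φ(11)) = (5,6) ∈ E(G2) ✓
  (7,9) → (φ(7),φ(9)) = (9,11) ∈ E(G2) ✓
  (7,11) → (φ(7),φ(11)) = (5,9) ∈ E(G2) ✓
  (8,10) → (φ(8),φ(10)) = (3,8) ∈ E(G2) ✓
  (8,11) → (φ(8),φ(11)) = (5,8) ∈ E(G2) ✓
  (9,10) → (φ(9),φ(10)) = (3,11) ∈ E(G2) ✓
All 34 edges of G1 map to edges of G2, and |E(G1)| = |E(G2)| = 34, so φ is a bijection on edges as well as vertices. Hence G1 ≅ G2.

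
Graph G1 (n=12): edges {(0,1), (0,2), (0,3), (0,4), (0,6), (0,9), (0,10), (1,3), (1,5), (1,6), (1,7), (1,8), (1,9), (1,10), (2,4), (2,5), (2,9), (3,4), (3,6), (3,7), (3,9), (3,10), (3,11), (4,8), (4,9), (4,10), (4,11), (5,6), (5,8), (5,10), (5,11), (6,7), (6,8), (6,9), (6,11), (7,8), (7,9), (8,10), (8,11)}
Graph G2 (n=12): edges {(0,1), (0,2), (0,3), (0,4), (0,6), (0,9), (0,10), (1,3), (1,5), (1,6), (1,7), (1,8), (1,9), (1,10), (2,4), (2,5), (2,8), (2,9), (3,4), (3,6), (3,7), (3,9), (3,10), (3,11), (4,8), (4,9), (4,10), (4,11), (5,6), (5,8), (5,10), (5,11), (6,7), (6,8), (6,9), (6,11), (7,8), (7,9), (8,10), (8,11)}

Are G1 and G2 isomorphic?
No, not isomorphic

The graphs are NOT isomorphic.

Counting edges: G1 has 39 edge(s); G2 has 40 edge(s).
Edge count is an isomorphism invariant (a bijection on vertices induces a bijection on edges), so differing edge counts rule out isomorphism.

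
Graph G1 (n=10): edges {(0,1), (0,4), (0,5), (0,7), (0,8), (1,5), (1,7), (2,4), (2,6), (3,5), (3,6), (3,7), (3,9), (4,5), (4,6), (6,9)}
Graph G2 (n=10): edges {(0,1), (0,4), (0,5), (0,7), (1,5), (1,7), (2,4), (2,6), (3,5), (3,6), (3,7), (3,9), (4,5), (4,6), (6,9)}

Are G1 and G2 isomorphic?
No, not isomorphic

The graphs are NOT isomorphic.

Counting edges: G1 has 16 edge(s); G2 has 15 edge(s).
Edge count is an isomorphism invariant (a bijection on vertices induces a bijection on edges), so differing edge counts rule out isomorphism.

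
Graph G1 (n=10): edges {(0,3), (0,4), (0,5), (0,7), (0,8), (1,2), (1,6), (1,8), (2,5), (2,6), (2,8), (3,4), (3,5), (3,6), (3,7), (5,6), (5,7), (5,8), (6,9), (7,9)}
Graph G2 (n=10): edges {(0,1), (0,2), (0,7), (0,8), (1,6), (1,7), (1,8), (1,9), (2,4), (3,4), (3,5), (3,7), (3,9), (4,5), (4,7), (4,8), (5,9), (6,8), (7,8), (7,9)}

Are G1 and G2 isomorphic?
Yes, isomorphic

The graphs are isomorphic.
One valid mapping φ: V(G1) → V(G2): 0→1, 1→5, 2→3, 3→8, 4→6, 5→7, 6→4, 7→0, 8→9, 9→2

Verify φ preserves adjacency — for each edge of G1, its image is an edge of G2:
  (0,3) → (φ(0),φ(3)) = (1,8) ∈ E(G2) ✓
  (0,4) → (φ(0),φ(4)) = (1,6) ∈ E(G2) ✓
  (0,5) → (φ(0),φ(5)) = (1,7) ∈ E(G2) ✓
  (0,7) → (φ(0),φ(7)) = (0,1) ∈ E(G2) ✓
  (0,8) → (φ(0),φ(8)) = (1,9) ∈ E(G2) ✓
  (1,2) → (φ(1),φ(2)) = (3,5) ∈ E(G2) ✓
  (1,6) → (φ(1),φ(6)) = (4,5) ∈ E(G2) ✓
  (1,8) → (φ(1),φ(8)) = (5,9) ∈ E(G2) ✓
  (2,5) → (φ(2),φ(5)) = (3,7) ∈ E(G2) ✓
  (2,6) → (φ(2),φ(6)) = (3,4) ∈ E(G2) ✓
  (2,8) → (φ(2),φ(8)) = (3,9) ∈ E(G2) ✓
  (3,4) → (φ(3),φ(4)) = (6,8) ∈ E(G2) ✓
  (3,5) → (φ(3),φ(5)) = (7,8) ∈ E(G2) ✓
  (3,6) → (φ(3),φ(6)) = (4,8) ∈ E(G2) ✓
  (3,7) → (φ(3),φ(7)) = (0,8) ∈ E(G2) ✓
  (5,6) → (φ(5),φ(6)) = (4,7) ∈ E(G2) ✓
  (5,7) → (φ(5),φ(7)) = (0,7) ∈ E(G2) ✓
  (5,8) → (φ(5),φ(8)) = (7,9) ∈ E(G2) ✓
  (6,9) → (φ(6),φ(9)) = (2,4) ∈ E(G2) ✓
  (7,9) → (φ(7),φ(9)) = (0,2) ∈ E(G2) ✓
All 20 edges of G1 map to edges of G2, and |E(G1)| = |E(G2)| = 20, so φ is a bijection on edges as well as vertices. Hence G1 ≅ G2.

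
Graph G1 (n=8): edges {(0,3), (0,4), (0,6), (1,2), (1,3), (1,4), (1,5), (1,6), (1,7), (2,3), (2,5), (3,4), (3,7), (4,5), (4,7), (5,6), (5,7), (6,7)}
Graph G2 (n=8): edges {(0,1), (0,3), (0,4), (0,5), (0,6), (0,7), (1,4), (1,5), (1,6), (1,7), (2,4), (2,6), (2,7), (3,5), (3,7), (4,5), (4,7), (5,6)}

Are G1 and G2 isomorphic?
Yes, isomorphic

The graphs are isomorphic.
One valid mapping φ: V(G1) → V(G2): 0→2, 1→0, 2→3, 3→7, 4→4, 5→5, 6→6, 7→1

Verify φ preserves adjacency — for each edge of G1, its image is an edge of G2:
  (0,3) → (φ(0),φ(3)) = (2,7) ∈ E(G2) ✓
  (0,4) → (φ(0),φ(4)) = (2,4) ∈ E(G2) ✓
  (0,6) → (φ(0),φ(6)) = (2,6) ∈ E(G2) ✓
  (1,2) → (φ(1),φ(2)) = (0,3) ∈ E(G2) ✓
  (1,3) → (φ(1),φ(3)) = (0,7) ∈ E(G2) ✓
  (1,4) → (φ(1),φ(4)) = (0,4) ∈ E(G2) ✓
  (1,5) → (φ(1),φ(5)) = (0,5) ∈ E(G2) ✓
  (1,6) → (φ(1),φ(6)) = (0,6) ∈ E(G2) ✓
  (1,7) → (φ(1),φ(7)) = (0,1) ∈ E(G2) ✓
  (2,3) → (φ(2),φ(3)) = (3,7) ∈ E(G2) ✓
  (2,5) → (φ(2),φ(5)) = (3,5) ∈ E(G2) ✓
  (3,4) → (φ(3),φ(4)) = (4,7) ∈ E(G2) ✓
  (3,7) → (φ(3),φ(7)) = (1,7) ∈ E(G2) ✓
  (4,5) → (φ(4),φ(5)) = (4,5) ∈ E(G2) ✓
  (4,7) → (φ(4),φ(7)) = (1,4) ∈ E(G2) ✓
  (5,6) → (φ(5),φ(6)) = (5,6) ∈ E(G2) ✓
  (5,7) → (φ(5),φ(7)) = (1,5) ∈ E(G2) ✓
  (6,7) → (φ(6),φ(7)) = (1,6) ∈ E(G2) ✓
All 18 edges of G1 map to edges of G2, and |E(G1)| = |E(G2)| = 18, so φ is a bijection on edges as well as vertices. Hence G1 ≅ G2.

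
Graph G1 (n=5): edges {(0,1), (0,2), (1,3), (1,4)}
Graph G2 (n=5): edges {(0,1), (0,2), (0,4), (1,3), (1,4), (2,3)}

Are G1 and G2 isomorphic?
No, not isomorphic

The graphs are NOT isomorphic.

Counting edges: G1 has 4 edge(s); G2 has 6 edge(s).
Edge count is an isomorphism invariant (a bijection on vertices induces a bijection on edges), so differing edge counts rule out isomorphism.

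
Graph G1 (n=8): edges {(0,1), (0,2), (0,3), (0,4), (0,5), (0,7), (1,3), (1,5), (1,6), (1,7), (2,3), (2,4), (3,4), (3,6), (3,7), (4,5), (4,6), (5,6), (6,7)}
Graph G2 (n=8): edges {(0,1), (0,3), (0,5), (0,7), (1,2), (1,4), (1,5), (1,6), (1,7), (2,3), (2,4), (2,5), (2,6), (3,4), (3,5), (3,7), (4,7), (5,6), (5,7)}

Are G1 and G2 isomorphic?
Yes, isomorphic

The graphs are isomorphic.
One valid mapping φ: V(G1) → V(G2): 0→1, 1→7, 2→6, 3→5, 4→2, 5→4, 6→3, 7→0

Verify φ preserves adjacency — for each edge of G1, its image is an edge of G2:
  (0,1) → (φ(0),φ(1)) = (1,7) ∈ E(G2) ✓
  (0,2) → (φ(0),φ(2)) = (1,6) ∈ E(G2) ✓
  (0,3) → (φ(0),φ(3)) = (1,5) ∈ E(G2) ✓
  (0,4) → (φ(0),φ(4)) = (1,2) ∈ E(G2) ✓
  (0,5) → (φ(0),φ(5)) = (1,4) ∈ E(G2) ✓
  (0,7) → (φ(0),φ(7)) = (0,1) ∈ E(G2) ✓
  (1,3) → (φ(1),φ(3)) = (5,7) ∈ E(G2) ✓
  (1,5) → (φ(1),φ(5)) = (4,7) ∈ E(G2) ✓
  (1,6) → (φ(1),φ(6)) = (3,7) ∈ E(G2) ✓
  (1,7) → (φ(1),φ(7)) = (0,7) ∈ E(G2) ✓
  (2,3) → (φ(2),φ(3)) = (5,6) ∈ E(G2) ✓
  (2,4) → (φ(2),φ(4)) = (2,6) ∈ E(G2) ✓
  (3,4) → (φ(3),φ(4)) = (2,5) ∈ E(G2) ✓
  (3,6) → (φ(3),φ(6)) = (3,5) ∈ E(G2) ✓
  (3,7) → (φ(3),φ(7)) = (0,5) ∈ E(G2) ✓
  (4,5) → (φ(4),φ(5)) = (2,4) ∈ E(G2) ✓
  (4,6) → (φ(4),φ(6)) = (2,3) ∈ E(G2) ✓
  (5,6) → (φ(5),φ(6)) = (3,4) ∈ E(G2) ✓
  (6,7) → (φ(6),φ(7)) = (0,3) ∈ E(G2) ✓
All 19 edges of G1 map to edges of G2, and |E(G1)| = |E(G2)| = 19, so φ is a bijection on edges as well as vertices. Hence G1 ≅ G2.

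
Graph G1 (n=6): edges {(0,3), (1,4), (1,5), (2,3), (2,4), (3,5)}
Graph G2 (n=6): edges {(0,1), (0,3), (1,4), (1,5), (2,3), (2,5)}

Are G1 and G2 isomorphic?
Yes, isomorphic

The graphs are isomorphic.
One valid mapping φ: V(G1) → V(G2): 0→4, 1→3, 2→5, 3→1, 4→2, 5→0

Verify φ preserves adjacency — for each edge of G1, its image is an edge of G2:
  (0,3) → (φ(0),φ(3)) = (1,4) ∈ E(G2) ✓
  (1,4) → (φ(1),φ(4)) = (2,3) ∈ E(G2) ✓
  (1,5) → (φ(1),φ(5)) = (0,3) ∈ E(G2) ✓
  (2,3) → (φ(2),φ(3)) = (1,5) ∈ E(G2) ✓
  (2,4) → (φ(2),φ(4)) = (2,5) ∈ E(G2) ✓
  (3,5) → (φ(3),φ(5)) = (0,1) ∈ E(G2) ✓
All 6 edges of G1 map to edges of G2, and |E(G1)| = |E(G2)| = 6, so φ is a bijection on edges as well as vertices. Hence G1 ≅ G2.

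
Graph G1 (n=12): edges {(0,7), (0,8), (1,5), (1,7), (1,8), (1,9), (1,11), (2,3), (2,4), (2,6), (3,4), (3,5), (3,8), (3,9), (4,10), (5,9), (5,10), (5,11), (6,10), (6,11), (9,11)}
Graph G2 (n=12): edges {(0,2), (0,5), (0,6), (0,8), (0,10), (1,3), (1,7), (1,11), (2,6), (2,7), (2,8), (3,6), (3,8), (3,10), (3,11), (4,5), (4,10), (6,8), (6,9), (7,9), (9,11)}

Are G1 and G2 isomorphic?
Yes, isomorphic

The graphs are isomorphic.
One valid mapping φ: V(G1) → V(G2): 0→4, 1→0, 2→1, 3→3, 4→11, 5→6, 6→7, 7→5, 8→10, 9→8, 10→9, 11→2

Verify φ preserves adjacency — for each edge of G1, its image is an edge of G2:
  (0,7) → (φ(0),φ(7)) = (4,5) ∈ E(G2) ✓
  (0,8) → (φ(0),φ(8)) = (4,10) ∈ E(G2) ✓
  (1,5) → (φ(1),φ(5)) = (0,6) ∈ E(G2) ✓
  (1,7) → (φ(1),φ(7)) = (0,5) ∈ E(G2) ✓
  (1,8) → (φ(1),φ(8)) = (0,10) ∈ E(G2) ✓
  (1,9) → (φ(1),φ(9)) = (0,8) ∈ E(G2) ✓
  (1,11) → (φ(1),φ(11)) = (0,2) ∈ E(G2) ✓
  (2,3) → (φ(2),φ(3)) = (1,3) ∈ E(G2) ✓
  (2,4) → (φ(2),φ(4)) = (1,11) ∈ E(G2) ✓
  (2,6) → (φ(2),φ(6)) = (1,7) ∈ E(G2) ✓
  (3,4) → (φ(3),φ(4)) = (3,11) ∈ E(G2) ✓
  (3,5) → (φ(3),φ(5)) = (3,6) ∈ E(G2) ✓
  (3,8) → (φ(3),φ(8)) = (3,10) ∈ E(G2) ✓
  (3,9) → (φ(3),φ(9)) = (3,8) ∈ E(G2) ✓
  (4,10) → (φ(4),φ(10)) = (9,11) ∈ E(G2) ✓
  (5,9) → (φ(5),φ(9)) = (6,8) ∈ E(G2) ✓
  (5,10) → (φ(5),φ(10)) = (6,9) ∈ E(G2) ✓
  (5,11) → (φ(5),φ(11)) = (2,6) ∈ E(G2) ✓
  (6,10) → (φ(6),φ(10)) = (7,9) ∈ E(G2) ✓
  (6,11) → (φ(6),φ(11)) = (2,7) ∈ E(G2) ✓
  (9,11) → (φ(9),φ(11)) = (2,8) ∈ E(G2) ✓
All 21 edges of G1 map to edges of G2, and |E(G1)| = |E(G2)| = 21, so φ is a bijection on edges as well as vertices. Hence G1 ≅ G2.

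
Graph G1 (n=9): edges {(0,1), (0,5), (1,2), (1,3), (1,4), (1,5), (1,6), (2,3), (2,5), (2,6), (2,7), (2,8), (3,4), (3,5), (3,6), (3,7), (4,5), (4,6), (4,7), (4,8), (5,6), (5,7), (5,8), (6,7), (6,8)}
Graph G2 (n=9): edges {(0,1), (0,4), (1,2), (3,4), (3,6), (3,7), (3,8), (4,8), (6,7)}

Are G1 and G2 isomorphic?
No, not isomorphic

The graphs are NOT isomorphic.

Connected components of G1: 1 component(s) with vertex sets [[0, 1, 2, 3, 4, 5, 6, 7, 8]], sizes [9].
Connected components of G2: 2 component(s) with vertex sets [[5], [0, 1, 2, 3, 4, 6, 7, 8]], sizes [1, 8].
The number of connected components (and the multiset of component sizes) is an isomorphism invariant — an isomorphism maps each component of G1 bijectively onto a component of G2. Since G1 has 1 component(s) and G2 has 2, they cannot be isomorphic.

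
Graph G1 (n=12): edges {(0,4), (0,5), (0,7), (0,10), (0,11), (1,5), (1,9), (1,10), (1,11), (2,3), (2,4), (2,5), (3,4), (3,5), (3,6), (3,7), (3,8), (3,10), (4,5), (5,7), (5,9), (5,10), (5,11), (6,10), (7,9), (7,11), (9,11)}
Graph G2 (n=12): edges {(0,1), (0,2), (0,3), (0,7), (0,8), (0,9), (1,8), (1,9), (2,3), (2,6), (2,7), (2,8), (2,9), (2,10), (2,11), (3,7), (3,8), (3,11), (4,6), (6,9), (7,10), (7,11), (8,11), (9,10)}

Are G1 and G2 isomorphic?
No, not isomorphic

The graphs are NOT isomorphic.

Counting triangles (3-cliques): G1 has 20, G2 has 18.
Triangle count is an isomorphism invariant, so differing triangle counts rule out isomorphism.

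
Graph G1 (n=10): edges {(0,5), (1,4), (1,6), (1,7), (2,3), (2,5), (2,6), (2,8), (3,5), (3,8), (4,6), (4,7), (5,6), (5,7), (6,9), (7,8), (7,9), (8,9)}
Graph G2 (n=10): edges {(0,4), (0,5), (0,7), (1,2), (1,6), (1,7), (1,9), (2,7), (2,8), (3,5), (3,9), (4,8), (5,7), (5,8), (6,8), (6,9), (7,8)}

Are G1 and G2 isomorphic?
No, not isomorphic

The graphs are NOT isomorphic.

Degrees in G1: deg(0)=1, deg(1)=3, deg(2)=4, deg(3)=3, deg(4)=3, deg(5)=5, deg(6)=5, deg(7)=5, deg(8)=4, deg(9)=3.
Sorted degree sequence of G1: [5, 5, 5, 4, 4, 3, 3, 3, 3, 1].
Degrees in G2: deg(0)=3, deg(1)=4, deg(2)=3, deg(3)=2, deg(4)=2, deg(5)=4, deg(6)=3, deg(7)=5, deg(8)=5, deg(9)=3.
Sorted degree sequence of G2: [5, 5, 4, 4, 3, 3, 3, 3, 2, 2].
The (sorted) degree sequence is an isomorphism invariant, so since G1 and G2 have different degree sequences they cannot be isomorphic.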